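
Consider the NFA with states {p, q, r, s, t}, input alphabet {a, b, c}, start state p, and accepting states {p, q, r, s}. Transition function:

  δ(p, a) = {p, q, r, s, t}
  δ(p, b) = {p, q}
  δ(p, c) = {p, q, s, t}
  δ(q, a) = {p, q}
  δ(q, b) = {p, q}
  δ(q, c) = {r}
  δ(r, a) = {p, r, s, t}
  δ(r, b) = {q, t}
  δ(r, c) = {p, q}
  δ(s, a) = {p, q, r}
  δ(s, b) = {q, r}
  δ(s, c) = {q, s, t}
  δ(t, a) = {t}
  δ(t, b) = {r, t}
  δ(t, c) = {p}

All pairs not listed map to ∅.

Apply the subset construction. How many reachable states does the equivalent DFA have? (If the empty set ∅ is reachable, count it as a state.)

Start state of the DFA: {p}.
{p} --a--> {p, q, r, s, t}  [new]
{p} --b--> {p, q}  [new]
{p} --c--> {p, q, s, t}  [new]
{p, q, r, s, t} --a--> {p, q, r, s, t}  [seen]
{p, q, r, s, t} --b--> {p, q, r, t}  [new]
{p, q, r, s, t} --c--> {p, q, r, s, t}  [seen]
{p, q} --a--> {p, q, r, s, t}  [seen]
{p, q} --b--> {p, q}  [seen]
{p, q} --c--> {p, q, r, s, t}  [seen]
{p, q, s, t} --a--> {p, q, r, s, t}  [seen]
{p, q, s, t} --b--> {p, q, r, t}  [seen]
{p, q, s, t} --c--> {p, q, r, s, t}  [seen]
{p, q, r, t} --a--> {p, q, r, s, t}  [seen]
{p, q, r, t} --b--> {p, q, r, t}  [seen]
{p, q, r, t} --c--> {p, q, r, s, t}  [seen]
Reachable DFA states: {p}, {p, q, r, s, t}, {p, q}, {p, q, s, t}, {p, q, r, t}.

5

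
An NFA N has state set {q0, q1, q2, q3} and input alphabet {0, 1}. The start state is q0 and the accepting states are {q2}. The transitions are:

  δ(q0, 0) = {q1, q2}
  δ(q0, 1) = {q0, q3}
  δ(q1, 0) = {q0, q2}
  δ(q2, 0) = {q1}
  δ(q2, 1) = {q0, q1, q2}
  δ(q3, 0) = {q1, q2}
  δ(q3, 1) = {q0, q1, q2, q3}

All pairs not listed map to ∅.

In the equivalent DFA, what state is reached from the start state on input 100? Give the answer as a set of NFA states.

Start: {q0}.
δ(q0,1) = {q0, q3}.
Union: {q0, q3}.
After 1: {q0, q3}.
δ(q0,0) = {q1, q2}; δ(q3,0) = {q1, q2}.
Union: {q1, q2}.
After 0: {q1, q2}.
δ(q1,0) = {q0, q2}; δ(q2,0) = {q1}.
Union: {q0, q1, q2}.
After 0: {q0, q1, q2}.

{q0, q1, q2}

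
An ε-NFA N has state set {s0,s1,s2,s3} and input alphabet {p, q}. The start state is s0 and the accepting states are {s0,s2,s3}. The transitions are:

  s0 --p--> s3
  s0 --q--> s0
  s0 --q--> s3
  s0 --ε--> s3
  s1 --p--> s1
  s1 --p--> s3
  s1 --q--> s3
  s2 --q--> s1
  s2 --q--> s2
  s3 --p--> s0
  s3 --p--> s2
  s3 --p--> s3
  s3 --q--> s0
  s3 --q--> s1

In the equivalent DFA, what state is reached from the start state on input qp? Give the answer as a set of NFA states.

{s0,s1,s2,s3}

Start: {s0,s3}.
δ(s0,q) = {s0,s3}; δ(s3,q) = {s0,s1}.
Union: {s0,s1,s3}.
After q: {s0,s1,s3}.
δ(s0,p) = {s3}; δ(s1,p) = {s1,s3}; δ(s3,p) = {s0,s2,s3}.
Union: {s0,s1,s2,s3}.
After p: {s0,s1,s2,s3}.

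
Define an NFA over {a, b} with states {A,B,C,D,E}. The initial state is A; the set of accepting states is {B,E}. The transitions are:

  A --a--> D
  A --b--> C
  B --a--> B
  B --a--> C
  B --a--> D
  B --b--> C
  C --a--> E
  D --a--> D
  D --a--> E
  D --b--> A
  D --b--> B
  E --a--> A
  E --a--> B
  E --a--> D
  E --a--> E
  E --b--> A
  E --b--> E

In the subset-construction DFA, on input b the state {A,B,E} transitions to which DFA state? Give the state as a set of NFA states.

{A,C,E}

δ(A,b) = {C}; δ(B,b) = {C}; δ(E,b) = {A,E}.
Union: {A,C,E}.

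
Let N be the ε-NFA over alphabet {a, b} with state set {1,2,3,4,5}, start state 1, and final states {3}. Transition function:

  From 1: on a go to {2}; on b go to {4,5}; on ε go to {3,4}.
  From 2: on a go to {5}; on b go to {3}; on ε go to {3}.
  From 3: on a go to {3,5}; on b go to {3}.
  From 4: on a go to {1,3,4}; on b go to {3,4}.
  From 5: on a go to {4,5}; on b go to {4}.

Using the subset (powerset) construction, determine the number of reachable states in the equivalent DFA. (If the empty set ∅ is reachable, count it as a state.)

5

Start state of the DFA: {1,3,4} (ε-closure of the NFA start).
{1,3,4} --a--> {1,2,3,4,5}  [new]
{1,3,4} --b--> {3,4,5}  [new]
{1,2,3,4,5} --a--> {1,2,3,4,5}  [seen]
{1,2,3,4,5} --b--> {3,4,5}  [seen]
{3,4,5} --a--> {1,3,4,5}  [new]
{3,4,5} --b--> {3,4}  [new]
{1,3,4,5} --a--> {1,2,3,4,5}  [seen]
{1,3,4,5} --b--> {3,4,5}  [seen]
{3,4} --a--> {1,3,4,5}  [seen]
{3,4} --b--> {3,4}  [seen]
Reachable DFA states: {1,3,4}, {1,2,3,4,5}, {3,4,5}, {1,3,4,5}, {3,4}.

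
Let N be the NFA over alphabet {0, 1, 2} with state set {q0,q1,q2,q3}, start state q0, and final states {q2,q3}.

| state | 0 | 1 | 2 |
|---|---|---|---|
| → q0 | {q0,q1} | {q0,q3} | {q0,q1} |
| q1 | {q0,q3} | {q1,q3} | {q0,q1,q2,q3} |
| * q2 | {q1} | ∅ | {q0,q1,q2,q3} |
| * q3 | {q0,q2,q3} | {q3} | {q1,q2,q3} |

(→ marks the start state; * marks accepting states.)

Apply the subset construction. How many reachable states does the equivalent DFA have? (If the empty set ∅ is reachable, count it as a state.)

5

Start state of the DFA: {q0}.
{q0} --0--> {q0,q1}  [new]
{q0} --1--> {q0,q3}  [new]
{q0} --2--> {q0,q1}  [seen]
{q0,q1} --0--> {q0,q1,q3}  [new]
{q0,q1} --1--> {q0,q1,q3}  [seen]
{q0,q1} --2--> {q0,q1,q2,q3}  [new]
{q0,q3} --0--> {q0,q1,q2,q3}  [seen]
{q0,q3} --1--> {q0,q3}  [seen]
{q0,q3} --2--> {q0,q1,q2,q3}  [seen]
{q0,q1,q3} --0--> {q0,q1,q2,q3}  [seen]
{q0,q1,q3} --1--> {q0,q1,q3}  [seen]
{q0,q1,q3} --2--> {q0,q1,q2,q3}  [seen]
{q0,q1,q2,q3} --0--> {q0,q1,q2,q3}  [seen]
{q0,q1,q2,q3} --1--> {q0,q1,q3}  [seen]
{q0,q1,q2,q3} --2--> {q0,q1,q2,q3}  [seen]
Reachable DFA states: {q0}, {q0,q1}, {q0,q3}, {q0,q1,q3}, {q0,q1,q2,q3}.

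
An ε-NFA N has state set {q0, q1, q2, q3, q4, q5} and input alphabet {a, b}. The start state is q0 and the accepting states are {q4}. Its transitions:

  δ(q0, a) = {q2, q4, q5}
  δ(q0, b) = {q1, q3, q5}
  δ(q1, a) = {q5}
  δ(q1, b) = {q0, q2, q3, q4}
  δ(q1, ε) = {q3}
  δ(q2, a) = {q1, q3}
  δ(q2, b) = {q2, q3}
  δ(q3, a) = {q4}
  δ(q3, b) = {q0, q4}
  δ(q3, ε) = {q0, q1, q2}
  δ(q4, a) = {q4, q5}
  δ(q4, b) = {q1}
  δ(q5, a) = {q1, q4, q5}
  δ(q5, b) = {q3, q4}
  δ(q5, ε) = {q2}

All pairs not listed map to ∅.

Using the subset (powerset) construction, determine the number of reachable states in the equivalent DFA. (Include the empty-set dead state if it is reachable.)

Start state of the DFA: {q0} (ε-closure of the NFA start).
{q0} --a--> {q2, q4, q5}  [new]
{q0} --b--> {q0, q1, q2, q3, q5}  [new]
{q2, q4, q5} --a--> {q0, q1, q2, q3, q4, q5}  [new]
{q2, q4, q5} --b--> {q0, q1, q2, q3, q4}  [new]
{q0, q1, q2, q3, q5} --a--> {q0, q1, q2, q3, q4, q5}  [seen]
{q0, q1, q2, q3, q5} --b--> {q0, q1, q2, q3, q4, q5}  [seen]
{q0, q1, q2, q3, q4, q5} --a--> {q0, q1, q2, q3, q4, q5}  [seen]
{q0, q1, q2, q3, q4, q5} --b--> {q0, q1, q2, q3, q4, q5}  [seen]
{q0, q1, q2, q3, q4} --a--> {q0, q1, q2, q3, q4, q5}  [seen]
{q0, q1, q2, q3, q4} --b--> {q0, q1, q2, q3, q4, q5}  [seen]
Reachable DFA states: {q0}, {q2, q4, q5}, {q0, q1, q2, q3, q5}, {q0, q1, q2, q3, q4, q5}, {q0, q1, q2, q3, q4}.

5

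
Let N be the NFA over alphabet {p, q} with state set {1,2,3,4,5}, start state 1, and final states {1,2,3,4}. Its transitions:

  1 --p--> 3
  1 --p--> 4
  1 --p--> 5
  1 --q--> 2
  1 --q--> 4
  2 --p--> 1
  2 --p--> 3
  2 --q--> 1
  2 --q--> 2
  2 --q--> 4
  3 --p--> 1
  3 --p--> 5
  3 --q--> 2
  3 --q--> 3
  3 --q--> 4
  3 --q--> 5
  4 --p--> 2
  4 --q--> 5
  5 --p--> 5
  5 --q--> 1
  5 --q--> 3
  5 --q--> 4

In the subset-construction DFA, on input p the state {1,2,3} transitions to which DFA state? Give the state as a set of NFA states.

δ(1,p) = {3,4,5}; δ(2,p) = {1,3}; δ(3,p) = {1,5}.
Union: {1,3,4,5}.

{1,3,4,5}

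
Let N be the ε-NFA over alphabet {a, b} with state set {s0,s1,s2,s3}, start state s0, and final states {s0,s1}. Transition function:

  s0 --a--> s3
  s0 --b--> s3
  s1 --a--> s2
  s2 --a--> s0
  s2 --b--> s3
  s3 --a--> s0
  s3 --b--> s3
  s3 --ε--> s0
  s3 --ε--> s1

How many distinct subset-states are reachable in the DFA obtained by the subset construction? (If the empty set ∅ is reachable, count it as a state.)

Start state of the DFA: {s0} (ε-closure of the NFA start).
{s0} --a--> {s0,s1,s3}  [new]
{s0} --b--> {s0,s1,s3}  [seen]
{s0,s1,s3} --a--> {s0,s1,s2,s3}  [new]
{s0,s1,s3} --b--> {s0,s1,s3}  [seen]
{s0,s1,s2,s3} --a--> {s0,s1,s2,s3}  [seen]
{s0,s1,s2,s3} --b--> {s0,s1,s3}  [seen]
Reachable DFA states: {s0}, {s0,s1,s3}, {s0,s1,s2,s3}.

3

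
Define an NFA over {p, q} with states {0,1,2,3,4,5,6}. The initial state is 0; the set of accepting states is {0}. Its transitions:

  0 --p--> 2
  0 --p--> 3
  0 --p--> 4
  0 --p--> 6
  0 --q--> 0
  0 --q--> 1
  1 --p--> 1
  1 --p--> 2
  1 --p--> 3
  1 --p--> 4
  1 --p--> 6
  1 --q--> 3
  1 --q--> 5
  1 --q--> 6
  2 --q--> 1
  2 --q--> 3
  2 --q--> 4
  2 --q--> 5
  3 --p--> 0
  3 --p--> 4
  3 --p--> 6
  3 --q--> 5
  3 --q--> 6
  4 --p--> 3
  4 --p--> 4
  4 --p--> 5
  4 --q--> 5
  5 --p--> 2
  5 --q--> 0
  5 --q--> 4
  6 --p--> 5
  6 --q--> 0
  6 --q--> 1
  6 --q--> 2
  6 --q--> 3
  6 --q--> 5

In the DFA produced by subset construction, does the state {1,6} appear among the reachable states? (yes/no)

Start state of the DFA: {0}.
{0} --p--> {2,3,4,6}  [new]
{0} --q--> {0,1}  [new]
{2,3,4,6} --p--> {0,3,4,5,6}  [new]
{2,3,4,6} --q--> {0,1,2,3,4,5,6}  [new]
{0,1} --p--> {1,2,3,4,6}  [new]
{0,1} --q--> {0,1,3,5,6}  [new]
{0,3,4,5,6} --p--> {0,2,3,4,5,6}  [new]
{0,3,4,5,6} --q--> {0,1,2,3,4,5,6}  [seen]
{0,1,2,3,4,5,6} --p--> {0,1,2,3,4,5,6}  [seen]
{0,1,2,3,4,5,6} --q--> {0,1,2,3,4,5,6}  [seen]
{1,2,3,4,6} --p--> {0,1,2,3,4,5,6}  [seen]
{1,2,3,4,6} --q--> {0,1,2,3,4,5,6}  [seen]
{0,1,3,5,6} --p--> {0,1,2,3,4,5,6}  [seen]
{0,1,3,5,6} --q--> {0,1,2,3,4,5,6}  [seen]
{0,2,3,4,5,6} --p--> {0,2,3,4,5,6}  [seen]
{0,2,3,4,5,6} --q--> {0,1,2,3,4,5,6}  [seen]
Reachable DFA states: {0}, {2,3,4,6}, {0,1}, {0,3,4,5,6}, {0,1,2,3,4,5,6}, {1,2,3,4,6}, {0,1,3,5,6}, {0,2,3,4,5,6}.
{1,6} is not among them.

no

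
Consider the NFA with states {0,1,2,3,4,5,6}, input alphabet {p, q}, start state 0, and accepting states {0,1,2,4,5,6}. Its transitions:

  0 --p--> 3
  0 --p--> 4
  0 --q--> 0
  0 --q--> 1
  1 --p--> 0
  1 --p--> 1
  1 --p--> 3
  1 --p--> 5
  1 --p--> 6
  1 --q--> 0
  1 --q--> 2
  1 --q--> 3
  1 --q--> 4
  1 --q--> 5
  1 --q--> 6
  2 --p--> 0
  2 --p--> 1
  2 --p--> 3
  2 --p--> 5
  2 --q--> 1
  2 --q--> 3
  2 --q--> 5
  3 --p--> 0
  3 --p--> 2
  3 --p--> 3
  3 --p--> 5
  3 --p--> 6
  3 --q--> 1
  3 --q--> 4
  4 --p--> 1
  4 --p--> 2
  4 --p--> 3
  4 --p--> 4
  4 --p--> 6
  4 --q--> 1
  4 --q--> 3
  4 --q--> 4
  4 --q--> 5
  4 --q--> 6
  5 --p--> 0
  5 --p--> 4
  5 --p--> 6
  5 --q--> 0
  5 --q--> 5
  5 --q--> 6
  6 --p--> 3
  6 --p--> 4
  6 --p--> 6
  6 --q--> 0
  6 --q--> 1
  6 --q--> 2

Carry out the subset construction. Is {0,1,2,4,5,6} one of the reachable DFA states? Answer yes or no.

no

Start state of the DFA: {0}.
{0} --p--> {3,4}  [new]
{0} --q--> {0,1}  [new]
{3,4} --p--> {0,1,2,3,4,5,6}  [new]
{3,4} --q--> {1,3,4,5,6}  [new]
{0,1} --p--> {0,1,3,4,5,6}  [new]
{0,1} --q--> {0,1,2,3,4,5,6}  [seen]
{0,1,2,3,4,5,6} --p--> {0,1,2,3,4,5,6}  [seen]
{0,1,2,3,4,5,6} --q--> {0,1,2,3,4,5,6}  [seen]
{1,3,4,5,6} --p--> {0,1,2,3,4,5,6}  [seen]
{1,3,4,5,6} --q--> {0,1,2,3,4,5,6}  [seen]
{0,1,3,4,5,6} --p--> {0,1,2,3,4,5,6}  [seen]
{0,1,3,4,5,6} --q--> {0,1,2,3,4,5,6}  [seen]
Reachable DFA states: {0}, {3,4}, {0,1}, {0,1,2,3,4,5,6}, {1,3,4,5,6}, {0,1,3,4,5,6}.
{0,1,2,4,5,6} is not among them.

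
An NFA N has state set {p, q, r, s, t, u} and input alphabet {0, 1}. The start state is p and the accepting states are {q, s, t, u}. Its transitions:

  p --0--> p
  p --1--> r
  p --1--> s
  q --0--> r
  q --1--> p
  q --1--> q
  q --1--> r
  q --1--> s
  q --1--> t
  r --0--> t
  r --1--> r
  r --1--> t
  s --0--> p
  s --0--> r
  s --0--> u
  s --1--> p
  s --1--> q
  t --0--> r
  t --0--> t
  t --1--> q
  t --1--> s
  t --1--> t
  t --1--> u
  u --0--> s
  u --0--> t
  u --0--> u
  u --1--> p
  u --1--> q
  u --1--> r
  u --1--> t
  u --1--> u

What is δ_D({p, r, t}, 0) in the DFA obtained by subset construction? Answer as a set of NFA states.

{p, r, t}

δ(p,0) = {p}; δ(r,0) = {t}; δ(t,0) = {r, t}.
Union: {p, r, t}.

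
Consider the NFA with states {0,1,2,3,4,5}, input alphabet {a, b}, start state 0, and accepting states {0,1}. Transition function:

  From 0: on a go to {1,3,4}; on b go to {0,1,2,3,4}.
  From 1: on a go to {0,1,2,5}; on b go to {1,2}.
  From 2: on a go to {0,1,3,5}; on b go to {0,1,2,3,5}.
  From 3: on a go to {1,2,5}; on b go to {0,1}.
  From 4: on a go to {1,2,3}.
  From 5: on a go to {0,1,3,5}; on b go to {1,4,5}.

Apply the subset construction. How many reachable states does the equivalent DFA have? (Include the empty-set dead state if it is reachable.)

Start state of the DFA: {0}.
{0} --a--> {1,3,4}  [new]
{0} --b--> {0,1,2,3,4}  [new]
{1,3,4} --a--> {0,1,2,3,5}  [new]
{1,3,4} --b--> {0,1,2}  [new]
{0,1,2,3,4} --a--> {0,1,2,3,4,5}  [new]
{0,1,2,3,4} --b--> {0,1,2,3,4,5}  [seen]
{0,1,2,3,5} --a--> {0,1,2,3,4,5}  [seen]
{0,1,2,3,5} --b--> {0,1,2,3,4,5}  [seen]
{0,1,2} --a--> {0,1,2,3,4,5}  [seen]
{0,1,2} --b--> {0,1,2,3,4,5}  [seen]
{0,1,2,3,4,5} --a--> {0,1,2,3,4,5}  [seen]
{0,1,2,3,4,5} --b--> {0,1,2,3,4,5}  [seen]
Reachable DFA states: {0}, {1,3,4}, {0,1,2,3,4}, {0,1,2,3,5}, {0,1,2}, {0,1,2,3,4,5}.

6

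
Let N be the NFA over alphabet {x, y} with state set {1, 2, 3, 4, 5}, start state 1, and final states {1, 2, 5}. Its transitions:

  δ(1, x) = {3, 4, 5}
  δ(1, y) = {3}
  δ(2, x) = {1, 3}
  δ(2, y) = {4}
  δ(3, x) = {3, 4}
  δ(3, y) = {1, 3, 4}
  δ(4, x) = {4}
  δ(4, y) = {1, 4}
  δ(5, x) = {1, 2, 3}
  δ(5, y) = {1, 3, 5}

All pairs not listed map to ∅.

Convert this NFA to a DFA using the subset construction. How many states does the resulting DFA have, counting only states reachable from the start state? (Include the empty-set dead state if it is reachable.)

Start state of the DFA: {1}.
{1} --x--> {3, 4, 5}  [new]
{1} --y--> {3}  [new]
{3, 4, 5} --x--> {1, 2, 3, 4}  [new]
{3, 4, 5} --y--> {1, 3, 4, 5}  [new]
{3} --x--> {3, 4}  [new]
{3} --y--> {1, 3, 4}  [new]
{1, 2, 3, 4} --x--> {1, 3, 4, 5}  [seen]
{1, 2, 3, 4} --y--> {1, 3, 4}  [seen]
{1, 3, 4, 5} --x--> {1, 2, 3, 4, 5}  [new]
{1, 3, 4, 5} --y--> {1, 3, 4, 5}  [seen]
{3, 4} --x--> {3, 4}  [seen]
{3, 4} --y--> {1, 3, 4}  [seen]
{1, 3, 4} --x--> {3, 4, 5}  [seen]
{1, 3, 4} --y--> {1, 3, 4}  [seen]
{1, 2, 3, 4, 5} --x--> {1, 2, 3, 4, 5}  [seen]
{1, 2, 3, 4, 5} --y--> {1, 3, 4, 5}  [seen]
Reachable DFA states: {1}, {3, 4, 5}, {3}, {1, 2, 3, 4}, {1, 3, 4, 5}, {3, 4}, {1, 3, 4}, {1, 2, 3, 4, 5}.

8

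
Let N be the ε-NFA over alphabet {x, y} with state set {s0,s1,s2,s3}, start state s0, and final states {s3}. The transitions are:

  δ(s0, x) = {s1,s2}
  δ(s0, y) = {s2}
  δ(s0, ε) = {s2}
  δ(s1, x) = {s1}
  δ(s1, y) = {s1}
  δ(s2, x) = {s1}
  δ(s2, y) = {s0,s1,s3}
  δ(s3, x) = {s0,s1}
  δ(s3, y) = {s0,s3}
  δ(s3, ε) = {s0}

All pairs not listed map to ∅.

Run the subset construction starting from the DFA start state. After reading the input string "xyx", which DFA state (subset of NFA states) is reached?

Start: {s0,s2}.
δ(s0,x) = {s1,s2}; δ(s2,x) = {s1}.
Union: {s1,s2}.
After x: {s1,s2}.
δ(s1,y) = {s1}; δ(s2,y) = {s0,s1,s3}.
Union: {s0,s1,s3}.
ε-closure gives {s0,s1,s2,s3}.
After y: {s0,s1,s2,s3}.
δ(s0,x) = {s1,s2}; δ(s1,x) = {s1}; δ(s2,x) = {s1}; δ(s3,x) = {s0,s1}.
Union: {s0,s1,s2}.
After x: {s0,s1,s2}.

{s0,s1,s2}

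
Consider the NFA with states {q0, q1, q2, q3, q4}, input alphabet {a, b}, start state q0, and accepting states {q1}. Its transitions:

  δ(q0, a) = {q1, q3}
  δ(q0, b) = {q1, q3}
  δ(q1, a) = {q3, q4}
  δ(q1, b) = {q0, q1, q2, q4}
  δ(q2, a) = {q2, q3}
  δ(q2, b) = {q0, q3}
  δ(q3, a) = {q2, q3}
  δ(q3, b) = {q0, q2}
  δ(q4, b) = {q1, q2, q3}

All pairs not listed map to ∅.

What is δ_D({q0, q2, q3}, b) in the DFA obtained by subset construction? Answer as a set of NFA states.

{q0, q1, q2, q3}

δ(q0,b) = {q1, q3}; δ(q2,b) = {q0, q3}; δ(q3,b) = {q0, q2}.
Union: {q0, q1, q2, q3}.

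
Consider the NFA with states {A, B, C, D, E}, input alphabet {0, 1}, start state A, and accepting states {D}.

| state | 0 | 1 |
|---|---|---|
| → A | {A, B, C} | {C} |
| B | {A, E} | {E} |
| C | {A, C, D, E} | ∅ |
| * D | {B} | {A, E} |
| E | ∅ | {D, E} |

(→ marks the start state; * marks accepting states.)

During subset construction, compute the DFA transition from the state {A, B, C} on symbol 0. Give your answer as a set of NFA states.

δ(A,0) = {A, B, C}; δ(B,0) = {A, E}; δ(C,0) = {A, C, D, E}.
Union: {A, B, C, D, E}.

{A, B, C, D, E}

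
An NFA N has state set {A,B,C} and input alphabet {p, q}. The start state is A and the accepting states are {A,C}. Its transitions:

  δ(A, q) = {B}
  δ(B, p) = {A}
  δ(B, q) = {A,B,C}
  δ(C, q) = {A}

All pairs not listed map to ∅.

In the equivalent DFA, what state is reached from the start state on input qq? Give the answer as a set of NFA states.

Start: {A}.
δ(A,q) = {B}.
Union: {B}.
After q: {B}.
δ(B,q) = {A,B,C}.
Union: {A,B,C}.
After q: {A,B,C}.

{A,B,C}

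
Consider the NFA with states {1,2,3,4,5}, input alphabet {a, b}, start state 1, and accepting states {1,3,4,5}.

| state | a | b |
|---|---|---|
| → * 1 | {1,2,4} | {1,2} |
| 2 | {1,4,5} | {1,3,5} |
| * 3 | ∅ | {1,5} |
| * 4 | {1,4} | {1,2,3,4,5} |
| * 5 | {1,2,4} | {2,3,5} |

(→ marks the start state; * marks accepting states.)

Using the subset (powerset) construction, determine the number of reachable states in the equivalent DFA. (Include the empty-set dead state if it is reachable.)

Start state of the DFA: {1}.
{1} --a--> {1,2,4}  [new]
{1} --b--> {1,2}  [new]
{1,2,4} --a--> {1,2,4,5}  [new]
{1,2,4} --b--> {1,2,3,4,5}  [new]
{1,2} --a--> {1,2,4,5}  [seen]
{1,2} --b--> {1,2,3,5}  [new]
{1,2,4,5} --a--> {1,2,4,5}  [seen]
{1,2,4,5} --b--> {1,2,3,4,5}  [seen]
{1,2,3,4,5} --a--> {1,2,4,5}  [seen]
{1,2,3,4,5} --b--> {1,2,3,4,5}  [seen]
{1,2,3,5} --a--> {1,2,4,5}  [seen]
{1,2,3,5} --b--> {1,2,3,5}  [seen]
Reachable DFA states: {1}, {1,2,4}, {1,2}, {1,2,4,5}, {1,2,3,4,5}, {1,2,3,5}.

6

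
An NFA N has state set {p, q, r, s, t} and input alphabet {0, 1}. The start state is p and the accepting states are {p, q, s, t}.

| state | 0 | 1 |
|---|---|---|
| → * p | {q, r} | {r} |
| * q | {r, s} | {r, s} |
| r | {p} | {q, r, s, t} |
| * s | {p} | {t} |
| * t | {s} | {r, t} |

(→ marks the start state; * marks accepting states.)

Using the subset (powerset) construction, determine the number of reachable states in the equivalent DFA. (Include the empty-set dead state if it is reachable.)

Start state of the DFA: {p}.
{p} --0--> {q, r}  [new]
{p} --1--> {r}  [new]
{q, r} --0--> {p, r, s}  [new]
{q, r} --1--> {q, r, s, t}  [new]
{r} --0--> {p}  [seen]
{r} --1--> {q, r, s, t}  [seen]
{p, r, s} --0--> {p, q, r}  [new]
{p, r, s} --1--> {q, r, s, t}  [seen]
{q, r, s, t} --0--> {p, r, s}  [seen]
{q, r, s, t} --1--> {q, r, s, t}  [seen]
{p, q, r} --0--> {p, q, r, s}  [new]
{p, q, r} --1--> {q, r, s, t}  [seen]
{p, q, r, s} --0--> {p, q, r, s}  [seen]
{p, q, r, s} --1--> {q, r, s, t}  [seen]
Reachable DFA states: {p}, {q, r}, {r}, {p, r, s}, {q, r, s, t}, {p, q, r}, {p, q, r, s}.

7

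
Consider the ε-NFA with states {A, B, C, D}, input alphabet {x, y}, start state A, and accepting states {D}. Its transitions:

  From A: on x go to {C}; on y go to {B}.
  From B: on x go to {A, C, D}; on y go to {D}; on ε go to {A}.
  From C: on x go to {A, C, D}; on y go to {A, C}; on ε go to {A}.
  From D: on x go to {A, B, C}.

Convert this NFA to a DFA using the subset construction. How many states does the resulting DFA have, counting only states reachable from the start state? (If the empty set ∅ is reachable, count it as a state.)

Start state of the DFA: {A} (ε-closure of the NFA start).
{A} --x--> {A, C}  [new]
{A} --y--> {A, B}  [new]
{A, C} --x--> {A, C, D}  [new]
{A, C} --y--> {A, B, C}  [new]
{A, B} --x--> {A, C, D}  [seen]
{A, B} --y--> {A, B, D}  [new]
{A, C, D} --x--> {A, B, C, D}  [new]
{A, C, D} --y--> {A, B, C}  [seen]
{A, B, C} --x--> {A, C, D}  [seen]
{A, B, C} --y--> {A, B, C, D}  [seen]
{A, B, D} --x--> {A, B, C, D}  [seen]
{A, B, D} --y--> {A, B, D}  [seen]
{A, B, C, D} --x--> {A, B, C, D}  [seen]
{A, B, C, D} --y--> {A, B, C, D}  [seen]
Reachable DFA states: {A}, {A, C}, {A, B}, {A, C, D}, {A, B, C}, {A, B, D}, {A, B, C, D}.

7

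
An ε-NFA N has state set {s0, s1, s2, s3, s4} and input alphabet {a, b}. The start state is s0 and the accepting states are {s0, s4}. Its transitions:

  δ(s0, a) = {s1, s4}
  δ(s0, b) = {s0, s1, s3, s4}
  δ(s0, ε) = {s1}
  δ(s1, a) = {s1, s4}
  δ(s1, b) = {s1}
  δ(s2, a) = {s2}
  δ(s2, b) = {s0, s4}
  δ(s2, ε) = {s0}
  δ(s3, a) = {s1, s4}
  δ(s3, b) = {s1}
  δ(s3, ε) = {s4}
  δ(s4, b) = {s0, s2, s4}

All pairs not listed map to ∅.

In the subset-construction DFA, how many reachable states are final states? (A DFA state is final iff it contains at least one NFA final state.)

Start state of the DFA: {s0, s1} (ε-closure of the NFA start).
{s0, s1} --a--> {s1, s4}  [new]
{s0, s1} --b--> {s0, s1, s3, s4}  [new]
{s1, s4} --a--> {s1, s4}  [seen]
{s1, s4} --b--> {s0, s1, s2, s4}  [new]
{s0, s1, s3, s4} --a--> {s1, s4}  [seen]
{s0, s1, s3, s4} --b--> {s0, s1, s2, s3, s4}  [new]
{s0, s1, s2, s4} --a--> {s0, s1, s2, s4}  [seen]
{s0, s1, s2, s4} --b--> {s0, s1, s2, s3, s4}  [seen]
{s0, s1, s2, s3, s4} --a--> {s0, s1, s2, s4}  [seen]
{s0, s1, s2, s3, s4} --b--> {s0, s1, s2, s3, s4}  [seen]
Reachable DFA states: {s0, s1}, {s1, s4}, {s0, s1, s3, s4}, {s0, s1, s2, s4}, {s0, s1, s2, s3, s4}.
Accepting DFA states (contain an NFA accepting state): {s0, s1}, {s1, s4}, {s0, s1, s3, s4}, {s0, s1, s2, s4}, {s0, s1, s2, s3, s4}.

5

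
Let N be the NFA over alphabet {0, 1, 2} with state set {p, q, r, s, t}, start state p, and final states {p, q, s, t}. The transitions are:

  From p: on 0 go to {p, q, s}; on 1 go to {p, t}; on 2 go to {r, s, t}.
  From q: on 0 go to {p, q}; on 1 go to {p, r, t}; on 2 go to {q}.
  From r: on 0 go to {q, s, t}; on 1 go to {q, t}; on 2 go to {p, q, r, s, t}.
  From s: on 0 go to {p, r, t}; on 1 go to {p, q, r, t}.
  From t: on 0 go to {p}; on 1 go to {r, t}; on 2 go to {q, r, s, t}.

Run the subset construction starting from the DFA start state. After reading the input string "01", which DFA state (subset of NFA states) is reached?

Start: {p}.
δ(p,0) = {p, q, s}.
Union: {p, q, s}.
After 0: {p, q, s}.
δ(p,1) = {p, t}; δ(q,1) = {p, r, t}; δ(s,1) = {p, q, r, t}.
Union: {p, q, r, t}.
After 1: {p, q, r, t}.

{p, q, r, t}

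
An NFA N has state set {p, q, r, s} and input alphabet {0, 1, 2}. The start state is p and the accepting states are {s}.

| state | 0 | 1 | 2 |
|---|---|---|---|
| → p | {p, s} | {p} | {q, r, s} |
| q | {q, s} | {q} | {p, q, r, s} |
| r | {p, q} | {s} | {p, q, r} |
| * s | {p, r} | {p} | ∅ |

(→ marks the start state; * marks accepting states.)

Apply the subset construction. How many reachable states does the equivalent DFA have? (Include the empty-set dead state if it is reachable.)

Start state of the DFA: {p}.
{p} --0--> {p, s}  [new]
{p} --1--> {p}  [seen]
{p} --2--> {q, r, s}  [new]
{p, s} --0--> {p, r, s}  [new]
{p, s} --1--> {p}  [seen]
{p, s} --2--> {q, r, s}  [seen]
{q, r, s} --0--> {p, q, r, s}  [new]
{q, r, s} --1--> {p, q, s}  [new]
{q, r, s} --2--> {p, q, r, s}  [seen]
{p, r, s} --0--> {p, q, r, s}  [seen]
{p, r, s} --1--> {p, s}  [seen]
{p, r, s} --2--> {p, q, r, s}  [seen]
{p, q, r, s} --0--> {p, q, r, s}  [seen]
{p, q, r, s} --1--> {p, q, s}  [seen]
{p, q, r, s} --2--> {p, q, r, s}  [seen]
{p, q, s} --0--> {p, q, r, s}  [seen]
{p, q, s} --1--> {p, q}  [new]
{p, q, s} --2--> {p, q, r, s}  [seen]
{p, q} --0--> {p, q, s}  [seen]
{p, q} --1--> {p, q}  [seen]
{p, q} --2--> {p, q, r, s}  [seen]
Reachable DFA states: {p}, {p, s}, {q, r, s}, {p, r, s}, {p, q, r, s}, {p, q, s}, {p, q}.

7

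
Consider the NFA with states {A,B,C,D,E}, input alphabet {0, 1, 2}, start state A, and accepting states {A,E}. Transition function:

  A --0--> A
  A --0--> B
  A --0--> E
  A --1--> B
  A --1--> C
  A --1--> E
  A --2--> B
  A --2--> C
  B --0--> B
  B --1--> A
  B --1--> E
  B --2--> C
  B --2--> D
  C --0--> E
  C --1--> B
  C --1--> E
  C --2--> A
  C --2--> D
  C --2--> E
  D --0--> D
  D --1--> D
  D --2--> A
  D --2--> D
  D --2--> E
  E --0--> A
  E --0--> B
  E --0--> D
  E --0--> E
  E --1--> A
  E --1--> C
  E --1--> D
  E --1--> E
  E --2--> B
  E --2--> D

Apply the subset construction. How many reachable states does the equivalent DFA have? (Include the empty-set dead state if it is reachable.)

Start state of the DFA: {A}.
{A} --0--> {A,B,E}  [new]
{A} --1--> {B,C,E}  [new]
{A} --2--> {B,C}  [new]
{A,B,E} --0--> {A,B,D,E}  [new]
{A,B,E} --1--> {A,B,C,D,E}  [new]
{A,B,E} --2--> {B,C,D}  [new]
{B,C,E} --0--> {A,B,D,E}  [seen]
{B,C,E} --1--> {A,B,C,D,E}  [seen]
{B,C,E} --2--> {A,B,C,D,E}  [seen]
{B,C} --0--> {B,E}  [new]
{B,C} --1--> {A,B,E}  [seen]
{B,C} --2--> {A,C,D,E}  [new]
{A,B,D,E} --0--> {A,B,D,E}  [seen]
{A,B,D,E} --1--> {A,B,C,D,E}  [seen]
{A,B,D,E} --2--> {A,B,C,D,E}  [seen]
{A,B,C,D,E} --0--> {A,B,D,E}  [seen]
{A,B,C,D,E} --1--> {A,B,C,D,E}  [seen]
{A,B,C,D,E} --2--> {A,B,C,D,E}  [seen]
{B,C,D} --0--> {B,D,E}  [new]
{B,C,D} --1--> {A,B,D,E}  [seen]
{B,C,D} --2--> {A,C,D,E}  [seen]
{B,E} --0--> {A,B,D,E}  [seen]
{B,E} --1--> {A,C,D,E}  [seen]
{B,E} --2--> {B,C,D}  [seen]
{A,C,D,E} --0--> {A,B,D,E}  [seen]
{A,C,D,E} --1--> {A,B,C,D,E}  [seen]
{A,C,D,E} --2--> {A,B,C,D,E}  [seen]
{B,D,E} --0--> {A,B,D,E}  [seen]
{B,D,E} --1--> {A,C,D,E}  [seen]
{B,D,E} --2--> {A,B,C,D,E}  [seen]
Reachable DFA states: {A}, {A,B,E}, {B,C,E}, {B,C}, {A,B,D,E}, {A,B,C,D,E}, {B,C,D}, {B,E}, {A,C,D,E}, {B,D,E}.

10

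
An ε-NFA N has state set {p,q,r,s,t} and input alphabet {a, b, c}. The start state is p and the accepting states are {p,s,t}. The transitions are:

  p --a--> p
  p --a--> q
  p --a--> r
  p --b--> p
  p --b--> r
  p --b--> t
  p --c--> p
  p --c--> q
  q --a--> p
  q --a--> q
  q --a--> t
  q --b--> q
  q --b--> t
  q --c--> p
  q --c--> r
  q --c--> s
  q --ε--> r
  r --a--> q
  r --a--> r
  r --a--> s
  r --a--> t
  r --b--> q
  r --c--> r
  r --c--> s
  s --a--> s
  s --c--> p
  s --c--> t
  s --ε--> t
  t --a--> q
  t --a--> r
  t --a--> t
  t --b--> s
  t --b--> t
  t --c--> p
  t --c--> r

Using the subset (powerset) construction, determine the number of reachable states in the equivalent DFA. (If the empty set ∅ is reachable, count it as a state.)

Start state of the DFA: {p} (ε-closure of the NFA start).
{p} --a--> {p,q,r}  [new]
{p} --b--> {p,r,t}  [new]
{p} --c--> {p,q,r}  [seen]
{p,q,r} --a--> {p,q,r,s,t}  [new]
{p,q,r} --b--> {p,q,r,t}  [new]
{p,q,r} --c--> {p,q,r,s,t}  [seen]
{p,r,t} --a--> {p,q,r,s,t}  [seen]
{p,r,t} --b--> {p,q,r,s,t}  [seen]
{p,r,t} --c--> {p,q,r,s,t}  [seen]
{p,q,r,s,t} --a--> {p,q,r,s,t}  [seen]
{p,q,r,s,t} --b--> {p,q,r,s,t}  [seen]
{p,q,r,s,t} --c--> {p,q,r,s,t}  [seen]
{p,q,r,t} --a--> {p,q,r,s,t}  [seen]
{p,q,r,t} --b--> {p,q,r,s,t}  [seen]
{p,q,r,t} --c--> {p,q,r,s,t}  [seen]
Reachable DFA states: {p}, {p,q,r}, {p,r,t}, {p,q,r,s,t}, {p,q,r,t}.

5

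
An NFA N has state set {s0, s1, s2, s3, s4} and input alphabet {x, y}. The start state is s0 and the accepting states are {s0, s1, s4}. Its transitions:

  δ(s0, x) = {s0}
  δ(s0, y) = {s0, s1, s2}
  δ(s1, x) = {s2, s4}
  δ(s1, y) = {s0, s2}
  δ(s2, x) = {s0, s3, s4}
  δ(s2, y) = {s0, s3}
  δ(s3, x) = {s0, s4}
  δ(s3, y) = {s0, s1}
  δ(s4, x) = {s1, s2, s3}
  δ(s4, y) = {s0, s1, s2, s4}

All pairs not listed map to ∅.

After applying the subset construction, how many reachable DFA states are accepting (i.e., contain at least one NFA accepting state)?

Start state of the DFA: {s0}.
{s0} --x--> {s0}  [seen]
{s0} --y--> {s0, s1, s2}  [new]
{s0, s1, s2} --x--> {s0, s2, s3, s4}  [new]
{s0, s1, s2} --y--> {s0, s1, s2, s3}  [new]
{s0, s2, s3, s4} --x--> {s0, s1, s2, s3, s4}  [new]
{s0, s2, s3, s4} --y--> {s0, s1, s2, s3, s4}  [seen]
{s0, s1, s2, s3} --x--> {s0, s2, s3, s4}  [seen]
{s0, s1, s2, s3} --y--> {s0, s1, s2, s3}  [seen]
{s0, s1, s2, s3, s4} --x--> {s0, s1, s2, s3, s4}  [seen]
{s0, s1, s2, s3, s4} --y--> {s0, s1, s2, s3, s4}  [seen]
Reachable DFA states: {s0}, {s0, s1, s2}, {s0, s2, s3, s4}, {s0, s1, s2, s3}, {s0, s1, s2, s3, s4}.
Accepting DFA states (contain an NFA accepting state): {s0}, {s0, s1, s2}, {s0, s2, s3, s4}, {s0, s1, s2, s3}, {s0, s1, s2, s3, s4}.

5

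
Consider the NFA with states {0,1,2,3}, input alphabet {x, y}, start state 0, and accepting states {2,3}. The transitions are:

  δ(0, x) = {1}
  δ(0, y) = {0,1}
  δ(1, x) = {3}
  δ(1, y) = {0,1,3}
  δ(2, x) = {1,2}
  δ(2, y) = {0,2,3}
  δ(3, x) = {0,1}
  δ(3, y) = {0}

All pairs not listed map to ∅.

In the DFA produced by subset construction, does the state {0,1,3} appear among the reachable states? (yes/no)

Start state of the DFA: {0}.
{0} --x--> {1}  [new]
{0} --y--> {0,1}  [new]
{1} --x--> {3}  [new]
{1} --y--> {0,1,3}  [new]
{0,1} --x--> {1,3}  [new]
{0,1} --y--> {0,1,3}  [seen]
{3} --x--> {0,1}  [seen]
{3} --y--> {0}  [seen]
{0,1,3} --x--> {0,1,3}  [seen]
{0,1,3} --y--> {0,1,3}  [seen]
{1,3} --x--> {0,1,3}  [seen]
{1,3} --y--> {0,1,3}  [seen]
Reachable DFA states: {0}, {1}, {0,1}, {3}, {0,1,3}, {1,3}.
{0,1,3} is among them.

yes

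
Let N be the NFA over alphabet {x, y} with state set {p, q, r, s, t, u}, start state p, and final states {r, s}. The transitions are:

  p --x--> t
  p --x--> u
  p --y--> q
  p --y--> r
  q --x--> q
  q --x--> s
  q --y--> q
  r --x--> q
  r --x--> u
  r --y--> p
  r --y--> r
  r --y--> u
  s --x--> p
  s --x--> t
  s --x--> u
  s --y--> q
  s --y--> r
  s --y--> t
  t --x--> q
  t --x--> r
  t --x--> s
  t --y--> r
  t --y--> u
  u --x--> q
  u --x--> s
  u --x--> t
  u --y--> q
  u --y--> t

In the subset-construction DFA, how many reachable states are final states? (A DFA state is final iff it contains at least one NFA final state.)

12

Start state of the DFA: {p}.
{p} --x--> {t, u}  [new]
{p} --y--> {q, r}  [new]
{t, u} --x--> {q, r, s, t}  [new]
{t, u} --y--> {q, r, t, u}  [new]
{q, r} --x--> {q, s, u}  [new]
{q, r} --y--> {p, q, r, u}  [new]
{q, r, s, t} --x--> {p, q, r, s, t, u}  [new]
{q, r, s, t} --y--> {p, q, r, t, u}  [new]
{q, r, t, u} --x--> {q, r, s, t, u}  [new]
{q, r, t, u} --y--> {p, q, r, t, u}  [seen]
{q, s, u} --x--> {p, q, s, t, u}  [new]
{q, s, u} --y--> {q, r, t}  [new]
{p, q, r, u} --x--> {q, s, t, u}  [new]
{p, q, r, u} --y--> {p, q, r, t, u}  [seen]
{p, q, r, s, t, u} --x--> {p, q, r, s, t, u}  [seen]
{p, q, r, s, t, u} --y--> {p, q, r, t, u}  [seen]
{p, q, r, t, u} --x--> {q, r, s, t, u}  [seen]
{p, q, r, t, u} --y--> {p, q, r, t, u}  [seen]
{q, r, s, t, u} --x--> {p, q, r, s, t, u}  [seen]
{q, r, s, t, u} --y--> {p, q, r, t, u}  [seen]
{p, q, s, t, u} --x--> {p, q, r, s, t, u}  [seen]
{p, q, s, t, u} --y--> {q, r, t, u}  [seen]
{q, r, t} --x--> {q, r, s, u}  [new]
{q, r, t} --y--> {p, q, r, u}  [seen]
{q, s, t, u} --x--> {p, q, r, s, t, u}  [seen]
{q, s, t, u} --y--> {q, r, t, u}  [seen]
{q, r, s, u} --x--> {p, q, s, t, u}  [seen]
{q, r, s, u} --y--> {p, q, r, t, u}  [seen]
Reachable DFA states: {p}, {t, u}, {q, r}, {q, r, s, t}, {q, r, t, u}, {q, s, u}, {p, q, r, u}, {p, q, r, s, t, u}, {p, q, r, t, u}, {q, r, s, t, u}, {p, q, s, t, u}, {q, r, t}, {q, s, t, u}, {q, r, s, u}.
Accepting DFA states (contain an NFA accepting state): {q, r}, {q, r, s, t}, {q, r, t, u}, {q, s, u}, {p, q, r, u}, {p, q, r, s, t, u}, {p, q, r, t, u}, {q, r, s, t, u}, {p, q, s, t, u}, {q, r, t}, {q, s, t, u}, {q, r, s, u}.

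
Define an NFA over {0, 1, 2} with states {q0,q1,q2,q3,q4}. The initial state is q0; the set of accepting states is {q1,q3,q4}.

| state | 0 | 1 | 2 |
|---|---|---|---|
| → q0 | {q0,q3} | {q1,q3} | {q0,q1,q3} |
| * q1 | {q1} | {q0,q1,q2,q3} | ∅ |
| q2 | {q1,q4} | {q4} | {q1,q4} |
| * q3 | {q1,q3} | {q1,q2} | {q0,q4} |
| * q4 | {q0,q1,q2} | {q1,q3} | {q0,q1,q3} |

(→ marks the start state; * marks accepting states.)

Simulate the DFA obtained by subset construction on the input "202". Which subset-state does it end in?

{q0,q1,q3,q4}

Start: {q0}.
δ(q0,2) = {q0,q1,q3}.
Union: {q0,q1,q3}.
After 2: {q0,q1,q3}.
δ(q0,0) = {q0,q3}; δ(q1,0) = {q1}; δ(q3,0) = {q1,q3}.
Union: {q0,q1,q3}.
After 0: {q0,q1,q3}.
δ(q0,2) = {q0,q1,q3}; δ(q1,2) = ∅; δ(q3,2) = {q0,q4}.
Union: {q0,q1,q3,q4}.
After 2: {q0,q1,q3,q4}.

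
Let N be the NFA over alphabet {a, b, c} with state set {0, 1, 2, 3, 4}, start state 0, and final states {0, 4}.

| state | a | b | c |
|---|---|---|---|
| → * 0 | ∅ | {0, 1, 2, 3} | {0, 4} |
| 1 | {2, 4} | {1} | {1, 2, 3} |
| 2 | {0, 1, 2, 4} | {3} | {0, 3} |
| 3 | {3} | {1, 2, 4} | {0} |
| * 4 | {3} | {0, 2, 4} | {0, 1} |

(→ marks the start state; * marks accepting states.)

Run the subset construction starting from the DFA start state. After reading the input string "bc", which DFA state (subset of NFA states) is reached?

{0, 1, 2, 3, 4}

Start: {0}.
δ(0,b) = {0, 1, 2, 3}.
Union: {0, 1, 2, 3}.
After b: {0, 1, 2, 3}.
δ(0,c) = {0, 4}; δ(1,c) = {1, 2, 3}; δ(2,c) = {0, 3}; δ(3,c) = {0}.
Union: {0, 1, 2, 3, 4}.
After c: {0, 1, 2, 3, 4}.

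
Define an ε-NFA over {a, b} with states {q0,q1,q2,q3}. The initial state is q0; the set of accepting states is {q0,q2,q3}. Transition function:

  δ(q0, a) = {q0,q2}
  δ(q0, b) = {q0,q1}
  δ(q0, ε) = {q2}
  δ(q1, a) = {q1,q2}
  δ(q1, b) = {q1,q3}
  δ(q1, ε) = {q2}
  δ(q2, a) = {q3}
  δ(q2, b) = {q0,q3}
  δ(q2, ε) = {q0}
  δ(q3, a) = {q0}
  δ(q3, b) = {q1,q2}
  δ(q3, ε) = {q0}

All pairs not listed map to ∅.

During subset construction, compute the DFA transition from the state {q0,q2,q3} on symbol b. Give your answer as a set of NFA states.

δ(q0,b) = {q0,q1}; δ(q2,b) = {q0,q3}; δ(q3,b) = {q1,q2}.
Union: {q0,q1,q2,q3}.

{q0,q1,q2,q3}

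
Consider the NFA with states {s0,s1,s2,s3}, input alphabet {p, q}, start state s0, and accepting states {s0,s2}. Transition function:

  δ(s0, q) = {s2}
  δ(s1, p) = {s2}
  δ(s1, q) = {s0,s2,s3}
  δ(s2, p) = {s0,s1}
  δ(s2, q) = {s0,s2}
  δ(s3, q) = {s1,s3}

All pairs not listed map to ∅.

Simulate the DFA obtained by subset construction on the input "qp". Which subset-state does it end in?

{s0,s1}

Start: {s0}.
δ(s0,q) = {s2}.
Union: {s2}.
After q: {s2}.
δ(s2,p) = {s0,s1}.
Union: {s0,s1}.
After p: {s0,s1}.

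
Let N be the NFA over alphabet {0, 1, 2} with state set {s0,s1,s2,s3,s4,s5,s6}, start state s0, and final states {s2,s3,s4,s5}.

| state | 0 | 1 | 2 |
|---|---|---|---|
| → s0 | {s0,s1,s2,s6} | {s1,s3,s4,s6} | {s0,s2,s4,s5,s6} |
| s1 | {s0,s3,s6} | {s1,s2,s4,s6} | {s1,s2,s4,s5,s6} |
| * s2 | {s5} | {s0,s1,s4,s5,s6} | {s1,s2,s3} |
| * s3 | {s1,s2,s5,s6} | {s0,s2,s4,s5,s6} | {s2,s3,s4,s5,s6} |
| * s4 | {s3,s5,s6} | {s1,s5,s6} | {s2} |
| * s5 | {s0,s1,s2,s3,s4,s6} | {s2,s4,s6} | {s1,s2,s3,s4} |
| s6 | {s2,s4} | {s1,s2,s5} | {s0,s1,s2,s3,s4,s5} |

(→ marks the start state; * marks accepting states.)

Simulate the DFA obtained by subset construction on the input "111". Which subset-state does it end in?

{s0,s1,s2,s3,s4,s5,s6}

Start: {s0}.
δ(s0,1) = {s1,s3,s4,s6}.
Union: {s1,s3,s4,s6}.
After 1: {s1,s3,s4,s6}.
δ(s1,1) = {s1,s2,s4,s6}; δ(s3,1) = {s0,s2,s4,s5,s6}; δ(s4,1) = {s1,s5,s6}; δ(s6,1) = {s1,s2,s5}.
Union: {s0,s1,s2,s4,s5,s6}.
After 1: {s0,s1,s2,s4,s5,s6}.
δ(s0,1) = {s1,s3,s4,s6}; δ(s1,1) = {s1,s2,s4,s6}; δ(s2,1) = {s0,s1,s4,s5,s6}; δ(s4,1) = {s1,s5,s6}; δ(s5,1) = {s2,s4,s6}; δ(s6,1) = {s1,s2,s5}.
Union: {s0,s1,s2,s3,s4,s5,s6}.
After 1: {s0,s1,s2,s3,s4,s5,s6}.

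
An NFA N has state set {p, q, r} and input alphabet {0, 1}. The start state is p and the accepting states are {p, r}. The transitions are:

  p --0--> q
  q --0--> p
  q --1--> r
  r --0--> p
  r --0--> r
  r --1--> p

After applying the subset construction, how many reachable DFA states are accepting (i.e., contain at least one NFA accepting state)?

Start state of the DFA: {p}.
{p} --0--> {q}  [new]
{p} --1--> ∅  [new]
{q} --0--> {p}  [seen]
{q} --1--> {r}  [new]
∅ --0--> ∅  [seen]
∅ --1--> ∅  [seen]
{r} --0--> {p, r}  [new]
{r} --1--> {p}  [seen]
{p, r} --0--> {p, q, r}  [new]
{p, r} --1--> {p}  [seen]
{p, q, r} --0--> {p, q, r}  [seen]
{p, q, r} --1--> {p, r}  [seen]
Reachable DFA states: {p}, {q}, ∅, {r}, {p, r}, {p, q, r}.
Accepting DFA states (contain an NFA accepting state): {p}, {r}, {p, r}, {p, q, r}.

4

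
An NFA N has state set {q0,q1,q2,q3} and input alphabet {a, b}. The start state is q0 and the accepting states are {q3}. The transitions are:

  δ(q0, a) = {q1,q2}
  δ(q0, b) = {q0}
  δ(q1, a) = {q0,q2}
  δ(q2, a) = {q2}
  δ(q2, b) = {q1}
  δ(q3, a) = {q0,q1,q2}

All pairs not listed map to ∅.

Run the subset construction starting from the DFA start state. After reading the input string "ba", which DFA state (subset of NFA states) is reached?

{q1,q2}

Start: {q0}.
δ(q0,b) = {q0}.
Union: {q0}.
After b: {q0}.
δ(q0,a) = {q1,q2}.
Union: {q1,q2}.
After a: {q1,q2}.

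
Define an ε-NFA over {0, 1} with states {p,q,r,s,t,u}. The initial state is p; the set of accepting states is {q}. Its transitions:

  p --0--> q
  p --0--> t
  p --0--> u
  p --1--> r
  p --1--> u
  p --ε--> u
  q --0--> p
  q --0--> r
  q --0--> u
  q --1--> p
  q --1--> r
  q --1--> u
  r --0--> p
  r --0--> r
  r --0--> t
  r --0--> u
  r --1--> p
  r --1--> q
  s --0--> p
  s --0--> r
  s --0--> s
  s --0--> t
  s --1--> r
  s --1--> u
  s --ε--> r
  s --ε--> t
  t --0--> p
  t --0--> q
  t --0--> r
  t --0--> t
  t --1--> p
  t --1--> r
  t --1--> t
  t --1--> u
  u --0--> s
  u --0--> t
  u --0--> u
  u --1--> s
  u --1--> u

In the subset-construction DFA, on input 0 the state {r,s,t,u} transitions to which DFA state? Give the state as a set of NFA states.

δ(r,0) = {p,r,t,u}; δ(s,0) = {p,r,s,t}; δ(t,0) = {p,q,r,t}; δ(u,0) = {s,t,u}.
Union: {p,q,r,s,t,u}.

{p,q,r,s,t,u}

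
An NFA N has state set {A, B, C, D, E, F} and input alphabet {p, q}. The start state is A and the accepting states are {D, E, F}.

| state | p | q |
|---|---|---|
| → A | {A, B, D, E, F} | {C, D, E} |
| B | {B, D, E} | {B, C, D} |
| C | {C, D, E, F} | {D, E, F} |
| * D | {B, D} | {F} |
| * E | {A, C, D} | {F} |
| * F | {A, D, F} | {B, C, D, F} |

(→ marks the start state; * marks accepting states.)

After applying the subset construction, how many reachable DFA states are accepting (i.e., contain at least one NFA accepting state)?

Start state of the DFA: {A}.
{A} --p--> {A, B, D, E, F}  [new]
{A} --q--> {C, D, E}  [new]
{A, B, D, E, F} --p--> {A, B, C, D, E, F}  [new]
{A, B, D, E, F} --q--> {B, C, D, E, F}  [new]
{C, D, E} --p--> {A, B, C, D, E, F}  [seen]
{C, D, E} --q--> {D, E, F}  [new]
{A, B, C, D, E, F} --p--> {A, B, C, D, E, F}  [seen]
{A, B, C, D, E, F} --q--> {B, C, D, E, F}  [seen]
{B, C, D, E, F} --p--> {A, B, C, D, E, F}  [seen]
{B, C, D, E, F} --q--> {B, C, D, E, F}  [seen]
{D, E, F} --p--> {A, B, C, D, F}  [new]
{D, E, F} --q--> {B, C, D, F}  [new]
{A, B, C, D, F} --p--> {A, B, C, D, E, F}  [seen]
{A, B, C, D, F} --q--> {B, C, D, E, F}  [seen]
{B, C, D, F} --p--> {A, B, C, D, E, F}  [seen]
{B, C, D, F} --q--> {B, C, D, E, F}  [seen]
Reachable DFA states: {A}, {A, B, D, E, F}, {C, D, E}, {A, B, C, D, E, F}, {B, C, D, E, F}, {D, E, F}, {A, B, C, D, F}, {B, C, D, F}.
Accepting DFA states (contain an NFA accepting state): {A, B, D, E, F}, {C, D, E}, {A, B, C, D, E, F}, {B, C, D, E, F}, {D, E, F}, {A, B, C, D, F}, {B, C, D, F}.

7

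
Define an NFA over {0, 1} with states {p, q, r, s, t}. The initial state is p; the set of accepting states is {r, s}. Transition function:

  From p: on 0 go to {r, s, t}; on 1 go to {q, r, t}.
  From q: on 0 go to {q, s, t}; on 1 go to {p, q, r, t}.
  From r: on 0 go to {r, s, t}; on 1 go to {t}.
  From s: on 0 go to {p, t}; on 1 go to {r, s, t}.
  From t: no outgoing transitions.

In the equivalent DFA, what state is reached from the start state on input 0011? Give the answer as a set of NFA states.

{p, q, r, s, t}

Start: {p}.
δ(p,0) = {r, s, t}.
Union: {r, s, t}.
After 0: {r, s, t}.
δ(r,0) = {r, s, t}; δ(s,0) = {p, t}; δ(t,0) = ∅.
Union: {p, r, s, t}.
After 0: {p, r, s, t}.
δ(p,1) = {q, r, t}; δ(r,1) = {t}; δ(s,1) = {r, s, t}; δ(t,1) = ∅.
Union: {q, r, s, t}.
After 1: {q, r, s, t}.
δ(q,1) = {p, q, r, t}; δ(r,1) = {t}; δ(s,1) = {r, s, t}; δ(t,1) = ∅.
Union: {p, q, r, s, t}.
After 1: {p, q, r, s, t}.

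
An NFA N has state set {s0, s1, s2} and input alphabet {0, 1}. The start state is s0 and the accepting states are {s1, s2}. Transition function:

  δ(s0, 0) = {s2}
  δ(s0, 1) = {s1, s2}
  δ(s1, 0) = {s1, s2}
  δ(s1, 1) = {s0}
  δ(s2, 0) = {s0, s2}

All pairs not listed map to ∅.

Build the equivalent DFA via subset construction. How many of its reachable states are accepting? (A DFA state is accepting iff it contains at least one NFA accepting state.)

4

Start state of the DFA: {s0}.
{s0} --0--> {s2}  [new]
{s0} --1--> {s1, s2}  [new]
{s2} --0--> {s0, s2}  [new]
{s2} --1--> ∅  [new]
{s1, s2} --0--> {s0, s1, s2}  [new]
{s1, s2} --1--> {s0}  [seen]
{s0, s2} --0--> {s0, s2}  [seen]
{s0, s2} --1--> {s1, s2}  [seen]
∅ --0--> ∅  [seen]
∅ --1--> ∅  [seen]
{s0, s1, s2} --0--> {s0, s1, s2}  [seen]
{s0, s1, s2} --1--> {s0, s1, s2}  [seen]
Reachable DFA states: {s0}, {s2}, {s1, s2}, {s0, s2}, ∅, {s0, s1, s2}.
Accepting DFA states (contain an NFA accepting state): {s2}, {s1, s2}, {s0, s2}, {s0, s1, s2}.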